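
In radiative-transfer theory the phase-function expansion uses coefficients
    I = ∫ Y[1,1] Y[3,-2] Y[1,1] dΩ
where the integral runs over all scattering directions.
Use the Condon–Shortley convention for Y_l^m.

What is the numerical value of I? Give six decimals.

|1−3|≤1≤1+3 violated ⇒ I = 0

0.000000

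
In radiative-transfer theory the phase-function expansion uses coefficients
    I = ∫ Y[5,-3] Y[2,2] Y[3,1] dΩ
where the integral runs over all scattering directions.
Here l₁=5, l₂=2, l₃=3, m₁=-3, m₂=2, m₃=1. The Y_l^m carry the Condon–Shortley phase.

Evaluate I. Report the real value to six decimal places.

Checks pass: Σm=0; 10 even; l₃=3∈[3,7].
(2·5+1)(2·2+1)(2·3+1) = 385
Δ: 4! 6! 0! / 11! → 1/2310
sum: t=2:+1/144 = 1/144
3j²(5 2 3; 0 0 0) = Δ·Π!·Σ² = 10/231  (sign -1)
sum: t=4:+1/1152 = 1/1152
3j²(5 2 3; -3 2 1) = Δ·Π!·Σ² = 1/33  (sign +1)
combine: 4πI² = 385·10/231·1/33 = 50/99
take √, sign -1: I = -0.20047604

-0.200476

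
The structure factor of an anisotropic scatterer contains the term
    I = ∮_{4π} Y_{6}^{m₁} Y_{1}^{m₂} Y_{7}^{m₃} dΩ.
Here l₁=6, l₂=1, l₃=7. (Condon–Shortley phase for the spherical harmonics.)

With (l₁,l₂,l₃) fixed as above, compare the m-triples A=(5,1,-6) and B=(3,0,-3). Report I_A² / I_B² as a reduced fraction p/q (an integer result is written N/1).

39/20

Shared (l₁,l₂,l₃)=(6,1,7): N and (l;000)² cancel in I_A²/I_B².
A: Δ = 0!·12!·2!/15! = 1/1365; Racah Σ t=0..0: t=0:+1/79833600 = 1/79833600; ⇒ 3j(6 1 7; 5 1 -6)² = 2/35, sgn -1
B: Δ = 0!·12!·2!/15! = 1/1365; Racah Σ t=0..0: t=0:+1/2177280 = 1/2177280; ⇒ 3j(6 1 7; 3 0 -3)² = 8/273, sgn +1
I_A²/I_B² = (2/35)/(8/273) = 39/20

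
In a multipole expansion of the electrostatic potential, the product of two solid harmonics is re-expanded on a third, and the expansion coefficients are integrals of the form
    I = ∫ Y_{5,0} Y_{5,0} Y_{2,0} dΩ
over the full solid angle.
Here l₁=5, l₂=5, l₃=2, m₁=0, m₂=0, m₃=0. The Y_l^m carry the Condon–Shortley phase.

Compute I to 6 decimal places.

Rules hold: Σm=0, L=12 even, 0≤2≤10.
N = 11·11·5 = 605
Δ = 8!·2!·2!/13! = 1/38610
Racah Σ t=3..5: t=3:−1/2880 t=4:+1/576 t=5:−1/2880 = 1/960
⇒ 3j(5 5 2; 0 0 0)² = 10/429, sgn +1
(m-triple is (0,0,0) — same symbol as above.)
4πI² = N·(3j₀)²·(3jₘ)² = 500/1521
I = +1·√(0.328731/4π) = 0.16173926

0.161739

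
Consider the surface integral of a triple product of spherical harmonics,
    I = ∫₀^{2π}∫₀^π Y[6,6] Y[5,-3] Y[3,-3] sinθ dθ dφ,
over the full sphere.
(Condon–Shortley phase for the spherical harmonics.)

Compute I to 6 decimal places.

-0.119512

Rules hold: Σm=0, L=14 even, 1≤3≤11.
N = 13·11·7 = 1001
Δ = 8!·4!·2!/15! = 1/675675
Racah Σ t=3..5: t=3:−1/8640 t=4:+1/2304 t=5:−1/8640 = 7/34560
⇒ 3j(6 5 3; 0 0 0)² = 7/429, sgn -1
Racah Σ t=0..0: t=0:+1/1935360 = 1/1935360
⇒ 3j(6 5 3; 6 -3 -3)² = 1/91, sgn +1
4πI² = N·(3j₀)²·(3jₘ)² = 7/39
I = -1·√(0.179487/4π) = -0.11951207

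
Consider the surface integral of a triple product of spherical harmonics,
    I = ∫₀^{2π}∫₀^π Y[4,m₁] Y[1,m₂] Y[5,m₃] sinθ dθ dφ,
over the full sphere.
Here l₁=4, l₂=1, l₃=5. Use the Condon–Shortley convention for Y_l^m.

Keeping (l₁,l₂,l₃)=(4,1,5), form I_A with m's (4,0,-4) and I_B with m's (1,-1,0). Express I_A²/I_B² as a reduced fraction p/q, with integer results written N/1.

9/10

l's match ⇒ only the (l;m) 3-j factors differ between A and B.
A: triangle coeff Δ(4,1,5) = 1/495; Σ_t [0,0]: t=0:+1/40320 = 1/40320; (3j)²=1/55 [(4 1 5; 4 0 -4)], sign=-1
B: triangle coeff Δ(4,1,5) = 1/495; Σ_t [0,0]: t=0:+1/1440 = 1/1440; (3j)²=2/99 [(4 1 5; 1 -1 0)], sign=-1
I_A²/I_B² = (1/55)/(2/99) = 9/10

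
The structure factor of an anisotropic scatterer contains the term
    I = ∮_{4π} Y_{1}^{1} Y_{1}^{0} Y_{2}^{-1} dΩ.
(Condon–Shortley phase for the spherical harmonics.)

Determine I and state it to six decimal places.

Checks pass: Σm=0; 4 even; l₃=2∈[0,2].
(2·1+1)(2·1+1)(2·2+1) = 45
Δ: 0! 2! 2! / 5! → 1/30
sum: t=0:+1/1 = 1/1
3j²(1 1 2; 0 0 0) = Δ·Π!·Σ² = 2/15  (sign +1)
sum: t=0:+1/2 = 1/2
3j²(1 1 2; 1 0 -1) = Δ·Π!·Σ² = 1/10  (sign -1)
combine: 4πI² = 45·2/15·1/10 = 3/5
take √, sign -1: I = -0.21850969

-0.218510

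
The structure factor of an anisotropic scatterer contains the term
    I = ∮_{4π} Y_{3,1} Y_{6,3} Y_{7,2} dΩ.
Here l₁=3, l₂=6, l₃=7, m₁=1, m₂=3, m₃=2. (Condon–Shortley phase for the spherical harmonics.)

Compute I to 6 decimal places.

0.000000

1 + 3 + 2 = 6 ≠ 0: azimuthal integral kills it; I = 0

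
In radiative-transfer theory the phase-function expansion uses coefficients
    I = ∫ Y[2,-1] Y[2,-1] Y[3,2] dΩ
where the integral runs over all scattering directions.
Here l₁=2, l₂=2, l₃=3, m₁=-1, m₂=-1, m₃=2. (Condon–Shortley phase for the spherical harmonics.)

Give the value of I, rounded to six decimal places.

0.000000

Σlᵢ=7 odd — θ-integrand is odd under cosθ→−cosθ; I=0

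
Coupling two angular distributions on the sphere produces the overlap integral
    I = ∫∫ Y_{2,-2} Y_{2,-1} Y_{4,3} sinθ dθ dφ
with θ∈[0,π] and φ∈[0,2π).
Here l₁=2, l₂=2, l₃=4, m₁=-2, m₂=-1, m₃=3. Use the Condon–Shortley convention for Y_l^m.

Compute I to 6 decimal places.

Checks pass: Σm=0; 8 even; l₃=4∈[0,4].
(2·2+1)(2·2+1)(2·4+1) = 225
Δ: 0! 4! 4! / 9! → 1/630
sum: t=0:+1/16 = 1/16
3j²(2 2 4; 0 0 0) = Δ·Π!·Σ² = 2/35  (sign +1)
sum: t=0:+1/144 = 1/144
3j²(2 2 4; -2 -1 3) = Δ·Π!·Σ² = 1/18  (sign -1)
combine: 4πI² = 225·2/35·1/18 = 5/7
take √, sign -1: I = -0.23841361

-0.238414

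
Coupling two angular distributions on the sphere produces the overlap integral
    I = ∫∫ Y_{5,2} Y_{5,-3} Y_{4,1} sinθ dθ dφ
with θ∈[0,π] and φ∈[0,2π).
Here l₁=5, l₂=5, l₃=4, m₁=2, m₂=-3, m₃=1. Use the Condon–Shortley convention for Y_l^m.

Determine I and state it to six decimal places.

-0.118854

Rules hold: Σm=0, L=14 even, 0≤4≤10.
N = 11·11·9 = 1089
Δ = 6!·4!·4!/15! = 1/3153150
Racah Σ t=1..5: t=1:−1/69120 t=2:+1/1728 t=3:−1/576 t=4:+1/1728 t=5:−1/69120 = -7/11520
⇒ 3j(5 5 4; 0 0 0)² = 2/143, sgn -1
Racah Σ t=0..2: t=0:+1/17280 t=1:−1/2880 t=2:+1/6912 = -1/6912
⇒ 3j(5 5 4; 2 -3 1)² = 5/429, sgn +1
4πI² = N·(3j₀)²·(3jₘ)² = 30/169
I = -1·√(0.177515/4π) = -0.11885360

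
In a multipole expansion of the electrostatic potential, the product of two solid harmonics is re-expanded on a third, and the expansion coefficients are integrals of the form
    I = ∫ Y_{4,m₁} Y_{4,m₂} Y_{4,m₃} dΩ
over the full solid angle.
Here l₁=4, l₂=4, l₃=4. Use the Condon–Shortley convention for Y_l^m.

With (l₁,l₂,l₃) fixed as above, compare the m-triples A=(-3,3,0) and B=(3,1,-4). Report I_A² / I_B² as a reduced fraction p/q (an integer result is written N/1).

Same 4,4,4: normalisation and zero-m 3j drop out of the ratio.
A: Δ: 4! 4! 4! / 13! → 1/450450; sum: t=3:−1/3456 t=4:+1/864 = 1/1152; 3j²(4 4 4; -3 3 0) = Δ·Π!·Σ² = 7/286  (sign +1)
B: Δ: 4! 4! 4! / 13! → 1/450450; sum: t=1:−1/3456 = -1/3456; 3j²(4 4 4; 3 1 -4) = Δ·Π!·Σ² = 35/1287  (sign -1)
I_A²/I_B² = (7/286)/(35/1287) = 9/10

9/10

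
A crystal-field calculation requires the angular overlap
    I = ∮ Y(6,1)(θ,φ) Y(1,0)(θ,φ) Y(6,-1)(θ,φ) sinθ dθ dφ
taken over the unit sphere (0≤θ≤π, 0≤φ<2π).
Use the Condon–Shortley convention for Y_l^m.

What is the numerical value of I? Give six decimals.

0.000000

l₁+l₂+l₃=13 is odd: 3j(l;000)=0 ⇒ I=0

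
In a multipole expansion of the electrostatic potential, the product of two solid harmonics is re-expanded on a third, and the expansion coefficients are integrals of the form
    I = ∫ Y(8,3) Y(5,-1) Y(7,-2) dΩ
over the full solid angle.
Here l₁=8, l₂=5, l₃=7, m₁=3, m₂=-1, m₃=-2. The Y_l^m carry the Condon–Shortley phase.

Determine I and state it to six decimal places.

Rules hold: Σm=0, L=20 even, 3≤7≤13.
N = 17·11·15 = 2805
Δ = 6!·10!·4!/21! = 1/814773960
Racah Σ t=1..5: t=1:−1/87091200 t=2:+1/4976640 t=3:−1/2073600 t=4:+1/4976640 t=5:−1/87091200 = -1/9676800
⇒ 3j(8 5 7; 0 0 0)² = 360/46189, sgn +1
Racah Σ t=0..4: t=0:+1/248832000 t=1:−1/12441600 t=2:+1/5806080 t=3:−1/17418240 t=4:+1/418037760 = 61/1492992000
⇒ 3j(8 5 7; 3 -1 -2)² = 3721/503880, sgn -1
4πI² = N·(3j₀)²·(3jₘ)² = 167445/1037153
I = -1·√(0.161447/4π) = -0.11334693

-0.113347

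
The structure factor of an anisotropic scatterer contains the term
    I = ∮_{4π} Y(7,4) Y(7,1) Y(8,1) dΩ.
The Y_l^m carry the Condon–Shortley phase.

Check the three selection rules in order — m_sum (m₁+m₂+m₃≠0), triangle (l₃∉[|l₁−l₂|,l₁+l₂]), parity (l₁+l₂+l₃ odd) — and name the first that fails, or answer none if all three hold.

m₁+m₂+m₃ = 4 + 1 + 1 = 6  ✗
triangle: |7−7|=0 ≤ l₃=8 ≤ 7+7=14
parity: l₁+l₂+l₃ = 22 is even

m_sum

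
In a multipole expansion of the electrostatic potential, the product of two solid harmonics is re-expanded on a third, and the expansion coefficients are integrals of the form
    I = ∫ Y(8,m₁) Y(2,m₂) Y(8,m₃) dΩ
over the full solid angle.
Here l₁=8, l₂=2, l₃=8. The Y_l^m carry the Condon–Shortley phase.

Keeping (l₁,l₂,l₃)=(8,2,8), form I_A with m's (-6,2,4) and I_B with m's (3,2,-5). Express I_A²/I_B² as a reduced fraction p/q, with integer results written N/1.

7/10

Shared (l₁,l₂,l₃)=(8,2,8): N and (l;000)² cancel in I_A²/I_B².
A: Δ = 2!·14!·2!/19! = 1/348840; Racah Σ t=2..2: t=2:+1/3832012800 = 1/3832012800; ⇒ 3j(8 2 8; -6 2 4)² = 91/9690, sgn +1
B: Δ = 2!·14!·2!/19! = 1/348840; Racah Σ t=2..2: t=2:+1/958003200 = 1/958003200; ⇒ 3j(8 2 8; 3 2 -5)² = 13/969, sgn -1
I_A²/I_B² = (91/9690)/(13/969) = 7/10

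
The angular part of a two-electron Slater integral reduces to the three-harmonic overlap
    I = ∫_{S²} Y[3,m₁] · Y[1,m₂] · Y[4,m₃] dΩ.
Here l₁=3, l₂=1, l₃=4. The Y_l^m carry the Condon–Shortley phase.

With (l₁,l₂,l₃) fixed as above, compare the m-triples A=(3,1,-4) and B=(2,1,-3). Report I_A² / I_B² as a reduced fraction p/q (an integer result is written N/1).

Same 3,1,4: normalisation and zero-m 3j drop out of the ratio.
A: Δ: 0! 6! 2! / 9! → 1/252; sum: t=0:+1/1440 = 1/1440; 3j²(3 1 4; 3 1 -4) = Δ·Π!·Σ² = 1/9  (sign +1)
B: Δ: 0! 6! 2! / 9! → 1/252; sum: t=0:+1/240 = 1/240; 3j²(3 1 4; 2 1 -3) = Δ·Π!·Σ² = 1/12  (sign -1)
I_A²/I_B² = (1/9)/(1/12) = 4/3

4/3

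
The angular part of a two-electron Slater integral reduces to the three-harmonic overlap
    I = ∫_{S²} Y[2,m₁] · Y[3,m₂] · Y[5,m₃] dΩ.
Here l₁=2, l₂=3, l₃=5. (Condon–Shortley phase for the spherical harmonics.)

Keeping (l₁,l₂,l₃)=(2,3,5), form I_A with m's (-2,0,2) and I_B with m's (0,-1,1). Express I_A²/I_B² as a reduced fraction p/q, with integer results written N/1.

7/18

Shared (l₁,l₂,l₃)=(2,3,5): N and (l;000)² cancel in I_A²/I_B².
A: Δ = 0!·4!·6!/11! = 1/2310; Racah Σ t=0..0: t=0:+1/864 = 1/864; ⇒ 3j(2 3 5; -2 0 2)² = 1/66, sgn -1
B: Δ = 0!·4!·6!/11! = 1/2310; Racah Σ t=0..0: t=0:+1/192 = 1/192; ⇒ 3j(2 3 5; 0 -1 1)² = 3/77, sgn +1
I_A²/I_B² = (1/66)/(3/77) = 7/18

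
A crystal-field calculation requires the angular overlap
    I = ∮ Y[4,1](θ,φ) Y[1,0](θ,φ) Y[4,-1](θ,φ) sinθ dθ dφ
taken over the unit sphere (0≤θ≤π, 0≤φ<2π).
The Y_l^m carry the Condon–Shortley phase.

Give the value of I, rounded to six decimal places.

0.000000

L=9 odd ⇒ parity kills the (l;000) factor ⇒ I = 0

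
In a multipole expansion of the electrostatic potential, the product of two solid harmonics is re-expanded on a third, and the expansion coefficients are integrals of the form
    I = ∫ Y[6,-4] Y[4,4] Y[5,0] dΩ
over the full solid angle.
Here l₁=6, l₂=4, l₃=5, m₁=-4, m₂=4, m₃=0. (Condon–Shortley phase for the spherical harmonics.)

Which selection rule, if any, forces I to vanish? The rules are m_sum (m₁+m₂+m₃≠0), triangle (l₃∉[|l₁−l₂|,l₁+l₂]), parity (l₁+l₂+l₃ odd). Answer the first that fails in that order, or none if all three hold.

Σmᵢ = 0  ✓
l₃∈[|l₁−l₂|,l₁+l₂]=[2,10], have l₃=5  ✓
Σlᵢ = 15 ⇒ odd  ✗

parity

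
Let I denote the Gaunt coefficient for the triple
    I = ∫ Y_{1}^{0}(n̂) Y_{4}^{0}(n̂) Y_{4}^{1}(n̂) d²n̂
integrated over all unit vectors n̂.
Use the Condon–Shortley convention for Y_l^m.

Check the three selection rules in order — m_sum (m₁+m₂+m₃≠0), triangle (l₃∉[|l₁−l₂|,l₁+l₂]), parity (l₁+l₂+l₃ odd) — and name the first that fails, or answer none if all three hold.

m_sum

m₁+m₂+m₃ = 0 + 0 + 1 = 1  ✗
triangle: |1−4|=3 ≤ l₃=4 ≤ 1+4=5
parity: l₁+l₂+l₃ = 9 is odd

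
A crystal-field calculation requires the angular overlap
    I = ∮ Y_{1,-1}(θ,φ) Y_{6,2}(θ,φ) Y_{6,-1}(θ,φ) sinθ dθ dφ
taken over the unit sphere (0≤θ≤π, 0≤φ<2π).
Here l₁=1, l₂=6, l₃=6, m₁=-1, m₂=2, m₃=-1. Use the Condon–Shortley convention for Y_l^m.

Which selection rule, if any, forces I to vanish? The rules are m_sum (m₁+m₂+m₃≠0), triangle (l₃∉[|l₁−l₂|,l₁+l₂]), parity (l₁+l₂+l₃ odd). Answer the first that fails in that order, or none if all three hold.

parity

Σmᵢ = 0  ✓
l₃∈[|l₁−l₂|,l₁+l₂]=[5,7], have l₃=6  ✓
Σlᵢ = 13 ⇒ odd  ✗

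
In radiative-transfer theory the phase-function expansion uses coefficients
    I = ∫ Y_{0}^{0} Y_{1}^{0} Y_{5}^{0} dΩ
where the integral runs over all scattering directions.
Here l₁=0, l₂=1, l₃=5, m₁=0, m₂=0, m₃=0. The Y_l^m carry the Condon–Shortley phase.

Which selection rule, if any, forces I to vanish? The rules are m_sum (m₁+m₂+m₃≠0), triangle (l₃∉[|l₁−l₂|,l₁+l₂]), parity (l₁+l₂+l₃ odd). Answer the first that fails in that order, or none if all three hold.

triangle

m₁+m₂+m₃ = 0 + 0 + 0 = 0  ✓
triangle: |0−1|=1 ≤ l₃=5 ≤ 0+1=1  ✗
parity: l₁+l₂+l₃ = 6 is even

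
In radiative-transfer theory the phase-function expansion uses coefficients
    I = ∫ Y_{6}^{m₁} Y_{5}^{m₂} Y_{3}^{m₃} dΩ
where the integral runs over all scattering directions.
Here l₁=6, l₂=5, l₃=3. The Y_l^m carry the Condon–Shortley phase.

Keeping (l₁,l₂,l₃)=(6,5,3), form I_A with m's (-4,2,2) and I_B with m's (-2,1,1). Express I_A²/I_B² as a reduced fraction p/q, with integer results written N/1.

3/7

Shared (l₁,l₂,l₃)=(6,5,3): N and (l;000)² cancel in I_A²/I_B².
A: Δ = 8!·4!·2!/15! = 1/675675; Racah Σ t=6..7: t=6:+1/34560 t=7:−1/60480 = 1/80640; ⇒ 3j(6 5 3; -4 2 2)² = 6/1001, sgn -1
B: Δ = 8!·4!·2!/15! = 1/675675; Racah Σ t=4..6: t=4:+1/27648 t=5:−1/4320 t=6:+1/11520 = -1/9216; ⇒ 3j(6 5 3; -2 1 1)² = 2/143, sgn -1
I_A²/I_B² = (6/1001)/(2/143) = 3/7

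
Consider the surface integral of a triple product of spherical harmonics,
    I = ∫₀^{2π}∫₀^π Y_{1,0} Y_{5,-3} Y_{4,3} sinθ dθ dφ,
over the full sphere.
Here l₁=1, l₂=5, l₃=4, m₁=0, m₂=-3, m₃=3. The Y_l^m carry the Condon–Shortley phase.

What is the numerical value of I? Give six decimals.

-0.196426

Rules hold: Σm=0, L=10 even, 4≤4≤6.
N = 3·11·9 = 297
Δ = 2!·0!·8!/11! = 1/495
Racah Σ t=1..1: t=1:−1/576 = -1/576
⇒ 3j(1 5 4; 0 0 0)² = 5/99, sgn -1
Racah Σ t=1..1: t=1:−1/5040 = -1/5040
⇒ 3j(1 5 4; 0 -3 3)² = 16/495, sgn +1
4πI² = N·(3j₀)²·(3jₘ)² = 16/33
I = -1·√(0.484848/4π) = -0.19642560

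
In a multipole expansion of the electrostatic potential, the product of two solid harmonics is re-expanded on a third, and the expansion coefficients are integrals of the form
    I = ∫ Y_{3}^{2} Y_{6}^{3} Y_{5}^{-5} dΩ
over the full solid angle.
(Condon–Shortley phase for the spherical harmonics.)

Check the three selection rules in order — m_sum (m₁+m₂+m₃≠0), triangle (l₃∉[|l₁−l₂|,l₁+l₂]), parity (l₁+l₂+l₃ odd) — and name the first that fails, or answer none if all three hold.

Σmᵢ = 0  ✓
l₃∈[|l₁−l₂|,l₁+l₂]=[3,9], have l₃=5  ✓
Σlᵢ = 14 ⇒ even  ✓

none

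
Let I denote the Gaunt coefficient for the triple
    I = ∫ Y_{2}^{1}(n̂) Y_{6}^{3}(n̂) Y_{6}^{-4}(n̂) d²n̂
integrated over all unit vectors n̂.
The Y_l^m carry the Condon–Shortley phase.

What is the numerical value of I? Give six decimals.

m-sum 0 ✓  L=14 even ✓  4≤6≤8 ✓
Π(2lᵢ+1) = 5×13×13 = 845
triangle coeff Δ(2,6,6) = 1/90090
Σ_t [0,2]: t=0:+1/69120 t=1:−1/14400 t=2:+1/69120 = -7/172800
(3j)²=14/715 [(2 6 6; 0 0 0)], sign=-1
Σ_t [0,1]: t=0:+1/725760 t=1:−1/161280 = -1/207360
(3j)²=7/286 [(2 6 6; 1 3 -4)], sign=-1
⇒ 4πI² = 49/121
I = (+1)√(49/121/(4π)) = 0.17951487

0.179515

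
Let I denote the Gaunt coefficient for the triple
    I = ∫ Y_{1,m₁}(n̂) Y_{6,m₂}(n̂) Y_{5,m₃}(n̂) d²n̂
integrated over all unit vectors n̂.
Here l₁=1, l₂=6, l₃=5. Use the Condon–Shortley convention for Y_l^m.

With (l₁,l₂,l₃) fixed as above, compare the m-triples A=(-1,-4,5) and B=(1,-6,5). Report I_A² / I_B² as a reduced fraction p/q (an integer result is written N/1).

1/66

Shared (l₁,l₂,l₃)=(1,6,5): N and (l;000)² cancel in I_A²/I_B².
A: Δ = 2!·0!·10!/13! = 1/858; Racah Σ t=2..2: t=2:+1/7257600 = 1/7257600; ⇒ 3j(1 6 5; -1 -4 5)² = 1/858, sgn +1
B: Δ = 2!·0!·10!/13! = 1/858; Racah Σ t=0..0: t=0:+1/7257600 = 1/7257600; ⇒ 3j(1 6 5; 1 -6 5)² = 1/13, sgn +1
I_A²/I_B² = (1/858)/(1/13) = 1/66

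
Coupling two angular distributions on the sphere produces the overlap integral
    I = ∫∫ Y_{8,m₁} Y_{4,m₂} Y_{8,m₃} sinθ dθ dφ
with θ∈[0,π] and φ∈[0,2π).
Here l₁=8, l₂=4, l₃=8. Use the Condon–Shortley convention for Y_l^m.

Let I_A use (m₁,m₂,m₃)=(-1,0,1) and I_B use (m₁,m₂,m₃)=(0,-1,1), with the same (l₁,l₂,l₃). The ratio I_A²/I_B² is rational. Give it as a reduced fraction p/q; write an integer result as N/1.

Same 8,4,8: normalisation and zero-m 3j drop out of the ratio.
A: Δ: 4! 12! 4! / 21! → 1/185175900; sum: t=0:+1/1254113280 t=1:−1/34836480 t=2:+1/9676800 t=3:−1/18662400 t=4:+1/348364800 = 31/1254113280; 3j²(8 4 8; -1 0 1) = Δ·Π!·Σ² = 961/151164  (sign -1)
B: Δ: 4! 12! 4! / 21! → 1/185175900; sum: t=0:+1/139345920 t=1:−1/14515200 t=2:+1/12441600 t=3:−1/87091200 = 1/139345920; 3j²(8 4 8; 0 -1 1) = Δ·Π!·Σ² = 5/8398  (sign -1)
I_A²/I_B² = (961/151164)/(5/8398) = 961/90

961/90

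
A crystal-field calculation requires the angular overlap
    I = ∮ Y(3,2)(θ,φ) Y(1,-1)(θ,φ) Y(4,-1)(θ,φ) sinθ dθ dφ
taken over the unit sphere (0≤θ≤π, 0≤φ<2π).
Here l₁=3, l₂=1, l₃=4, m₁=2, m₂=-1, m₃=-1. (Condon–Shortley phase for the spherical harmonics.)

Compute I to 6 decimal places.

Checks pass: Σm=0; 8 even; l₃=4∈[2,4].
(2·3+1)(2·1+1)(2·4+1) = 189
Δ: 0! 6! 2! / 9! → 1/252
sum: t=0:+1/36 = 1/36
3j²(3 1 4; 0 0 0) = Δ·Π!·Σ² = 4/63  (sign +1)
sum: t=0:+1/240 = 1/240
3j²(3 1 4; 2 -1 -1) = Δ·Π!·Σ² = 1/84  (sign -1)
combine: 4πI² = 189·4/63·1/84 = 1/7
take √, sign -1: I = -0.10662181

-0.106622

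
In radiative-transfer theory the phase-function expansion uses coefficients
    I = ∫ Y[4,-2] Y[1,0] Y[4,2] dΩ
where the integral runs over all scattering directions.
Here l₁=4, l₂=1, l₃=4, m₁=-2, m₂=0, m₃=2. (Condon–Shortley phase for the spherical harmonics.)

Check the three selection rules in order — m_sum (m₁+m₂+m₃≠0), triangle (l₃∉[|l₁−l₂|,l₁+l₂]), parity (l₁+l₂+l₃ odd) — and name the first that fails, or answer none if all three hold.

parity

m₁+m₂+m₃ = -2 + 0 + 2 = 0  ✓
triangle: |4−1|=3 ≤ l₃=4 ≤ 4+1=5  ✓
parity: l₁+l₂+l₃ = 9 is odd  ✗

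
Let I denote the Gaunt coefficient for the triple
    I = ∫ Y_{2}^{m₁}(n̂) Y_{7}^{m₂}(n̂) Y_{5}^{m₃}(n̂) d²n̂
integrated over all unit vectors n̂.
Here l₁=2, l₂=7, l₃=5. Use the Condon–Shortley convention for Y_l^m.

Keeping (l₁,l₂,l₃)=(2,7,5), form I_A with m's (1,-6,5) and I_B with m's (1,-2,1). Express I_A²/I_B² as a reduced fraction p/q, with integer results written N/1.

Same 2,7,5: normalisation and zero-m 3j drop out of the ratio.
A: Δ: 4! 0! 10! / 15! → 1/15015; sum: t=1:−1/21772800 = -1/21772800; 3j²(2 7 5; 1 -6 5) = Δ·Π!·Σ² = 2/105  (sign -1)
B: Δ: 4! 0! 10! / 15! → 1/15015; sum: t=1:−1/103680 = -1/103680; 3j²(2 7 5; 1 -2 1) = Δ·Π!·Σ² = 4/143  (sign -1)
I_A²/I_B² = (2/105)/(4/143) = 143/210

143/210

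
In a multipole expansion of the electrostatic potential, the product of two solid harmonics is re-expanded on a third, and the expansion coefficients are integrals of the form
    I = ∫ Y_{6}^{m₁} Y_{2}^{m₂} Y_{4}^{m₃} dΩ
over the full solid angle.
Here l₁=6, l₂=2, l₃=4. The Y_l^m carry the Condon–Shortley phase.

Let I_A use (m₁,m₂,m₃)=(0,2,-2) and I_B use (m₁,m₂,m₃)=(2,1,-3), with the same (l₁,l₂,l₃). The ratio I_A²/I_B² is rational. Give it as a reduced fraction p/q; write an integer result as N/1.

Same 6,2,4: normalisation and zero-m 3j drop out of the ratio.
A: Δ: 4! 8! 0! / 13! → 1/6435; sum: t=4:+1/34560 = 1/34560; 3j²(6 2 4; 0 2 -2) = Δ·Π!·Σ² = 1/429  (sign +1)
B: Δ: 4! 8! 0! / 13! → 1/6435; sum: t=3:−1/30240 = -1/30240; 3j²(6 2 4; 2 1 -3) = Δ·Π!·Σ² = 32/6435  (sign +1)
I_A²/I_B² = (1/429)/(32/6435) = 15/32

15/32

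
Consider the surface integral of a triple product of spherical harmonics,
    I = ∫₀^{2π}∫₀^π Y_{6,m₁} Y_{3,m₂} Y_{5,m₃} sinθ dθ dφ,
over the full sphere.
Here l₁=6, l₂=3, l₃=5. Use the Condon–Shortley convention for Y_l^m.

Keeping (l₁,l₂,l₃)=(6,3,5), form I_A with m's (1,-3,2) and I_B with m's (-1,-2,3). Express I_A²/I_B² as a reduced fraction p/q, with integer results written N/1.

Same 6,3,5: normalisation and zero-m 3j drop out of the ratio.
A: Δ: 4! 8! 2! / 15! → 1/675675; sum: t=0:+1/34560 = 1/34560; 3j²(6 3 5; 1 -3 2) = Δ·Π!·Σ² = 7/429  (sign -1)
B: Δ: 4! 8! 2! / 15! → 1/675675; sum: t=0:+1/120960 t=1:−1/17280 = -1/20160; 3j²(6 3 5; -1 -2 3) = Δ·Π!·Σ² = 64/3003  (sign -1)
I_A²/I_B² = (7/429)/(64/3003) = 49/64

49/64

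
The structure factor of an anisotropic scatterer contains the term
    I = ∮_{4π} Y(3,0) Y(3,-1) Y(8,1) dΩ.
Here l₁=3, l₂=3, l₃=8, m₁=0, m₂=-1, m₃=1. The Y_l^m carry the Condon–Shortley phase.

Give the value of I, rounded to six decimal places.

0.000000

l₃=8 ∉ [0,6] — triangle fails ⇒ I = 0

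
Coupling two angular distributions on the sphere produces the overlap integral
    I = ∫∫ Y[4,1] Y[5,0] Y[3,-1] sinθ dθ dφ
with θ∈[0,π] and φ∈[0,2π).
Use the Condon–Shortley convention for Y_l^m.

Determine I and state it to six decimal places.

-0.009577

Checks pass: Σm=0; 12 even; l₃=3∈[1,9].
(2·4+1)(2·5+1)(2·3+1) = 693
Δ: 6! 2! 4! / 13! → 1/180180
sum: t=2:+1/576 t=3:−1/144 t=4:+1/576 = -1/288
3j²(4 5 3; 0 0 0) = Δ·Π!·Σ² = 20/1001  (sign +1)
sum: t=1:−1/5760 t=2:+1/288 t=3:−1/288 = -1/5760
3j²(4 5 3; 1 0 -1) = Δ·Π!·Σ² = 1/12012  (sign -1)
combine: 4πI² = 693·20/1001·1/12012 = 15/13013
take √, sign -1: I = -0.00957750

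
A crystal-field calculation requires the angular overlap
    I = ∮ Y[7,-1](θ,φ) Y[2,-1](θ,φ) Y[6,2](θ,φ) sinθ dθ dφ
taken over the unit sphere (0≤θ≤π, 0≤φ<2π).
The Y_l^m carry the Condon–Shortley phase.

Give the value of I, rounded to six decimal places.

0.000000

Σlᵢ=15 odd — θ-integrand is odd under cosθ→−cosθ; I=0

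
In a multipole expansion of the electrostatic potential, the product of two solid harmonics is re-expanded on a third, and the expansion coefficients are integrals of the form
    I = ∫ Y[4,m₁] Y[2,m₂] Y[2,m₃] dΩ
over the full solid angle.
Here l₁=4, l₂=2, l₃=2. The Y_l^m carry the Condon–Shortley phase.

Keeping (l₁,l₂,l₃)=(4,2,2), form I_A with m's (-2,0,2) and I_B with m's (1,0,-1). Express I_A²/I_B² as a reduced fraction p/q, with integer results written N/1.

Shared (l₁,l₂,l₃)=(4,2,2): N and (l;000)² cancel in I_A²/I_B².
A: Δ = 4!·4!·0!/9! = 1/630; Racah Σ t=2..2: t=2:+1/96 = 1/96; ⇒ 3j(4 2 2; -2 0 2)² = 1/42, sgn +1
B: Δ = 4!·4!·0!/9! = 1/630; Racah Σ t=2..2: t=2:+1/24 = 1/24; ⇒ 3j(4 2 2; 1 0 -1)² = 1/21, sgn -1
I_A²/I_B² = (1/42)/(1/21) = 1/2

1/2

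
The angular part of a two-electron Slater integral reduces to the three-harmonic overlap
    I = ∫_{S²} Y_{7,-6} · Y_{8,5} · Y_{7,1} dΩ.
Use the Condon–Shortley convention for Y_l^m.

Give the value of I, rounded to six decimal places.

Checks pass: Σm=0; 22 even; l₃=7∈[1,15].
(2·7+1)(2·8+1)(2·7+1) = 3825
Δ: 8! 6! 8! / 23! → 1/22086194130
sum: t=1:−1/18289152000 t=2:+1/248832000 t=3:−1/24883200 t=4:+1/11943936 t=5:−1/24883200 t=6:+1/248832000 t=7:−1/18289152000 = 11/975421440
3j²(7 8 7; 0 0 0) = Δ·Π!·Σ² = 1750/289731  (sign -1)
sum: t=7:−1/5225472000 t=8:+1/3483648000 = 1/10450944000
3j²(7 8 7; -6 5 1) = Δ·Π!·Σ² = 104/37145  (sign +1)
combine: 4πI² = 3825·1750/289731·104/37145 = 210000/3246473
take √, sign -1: I = -0.07174619

-0.071746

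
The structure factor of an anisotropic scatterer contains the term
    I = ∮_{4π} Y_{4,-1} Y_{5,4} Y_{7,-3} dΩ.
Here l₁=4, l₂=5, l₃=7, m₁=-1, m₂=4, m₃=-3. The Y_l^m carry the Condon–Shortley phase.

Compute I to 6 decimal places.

Rules hold: Σm=0, L=16 even, 1≤7≤9.
N = 9·11·15 = 1485
Δ = 2!·6!·8!/17! = 1/6126120
Racah Σ t=0..2: t=0:+1/69120 t=1:−1/20736 t=2:+1/69120 = -1/51840
⇒ 3j(4 5 7; 0 0 0)² = 280/21879, sgn +1
Racah Σ t=1..2: t=1:−1/1935360 t=2:+1/362880 = 13/5806080
⇒ 3j(4 5 7; -1 4 -3)² = 195/10472, sgn +1
4πI² = N·(3j₀)²·(3jₘ)² = 1125/3179
I = +1·√(0.353885/4π) = 0.16781318

0.167813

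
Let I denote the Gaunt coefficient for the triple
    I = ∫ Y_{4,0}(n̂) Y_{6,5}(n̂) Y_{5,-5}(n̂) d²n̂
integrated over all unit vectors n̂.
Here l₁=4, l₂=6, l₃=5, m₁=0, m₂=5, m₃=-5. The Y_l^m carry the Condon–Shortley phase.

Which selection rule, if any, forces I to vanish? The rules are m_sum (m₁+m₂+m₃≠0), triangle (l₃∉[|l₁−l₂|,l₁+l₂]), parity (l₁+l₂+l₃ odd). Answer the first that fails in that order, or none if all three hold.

azimuthal sum: 0 + 5 − 5 = 0  ✓
2 ≤ 5 ≤ 10 (triangle on l)  ✓
L = 4 + 6 + 5 = 15 (odd)  ✗

parity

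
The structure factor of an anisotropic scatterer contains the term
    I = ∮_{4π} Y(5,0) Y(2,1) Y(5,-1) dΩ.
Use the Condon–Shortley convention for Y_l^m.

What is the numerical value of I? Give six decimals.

m-sum 0 ✓  L=12 even ✓  3≤5≤7 ✓
Π(2lᵢ+1) = 11×5×11 = 605
triangle coeff Δ(5,2,5) = 1/38610
Σ_t [0,2]: t=0:+1/2880 t=1:−1/576 t=2:+1/2880 = -1/960
(3j)²=10/429 [(5 2 5; 0 0 0)], sign=+1
Σ_t [1,2]: t=1:−1/1152 t=2:+1/1440 = -1/5760
(3j)²=1/858 [(5 2 5; 0 1 -1)], sign=-1
⇒ 4πI² = 25/1521
I = (-1)√(25/1521/(4π)) = -0.03616600

-0.036166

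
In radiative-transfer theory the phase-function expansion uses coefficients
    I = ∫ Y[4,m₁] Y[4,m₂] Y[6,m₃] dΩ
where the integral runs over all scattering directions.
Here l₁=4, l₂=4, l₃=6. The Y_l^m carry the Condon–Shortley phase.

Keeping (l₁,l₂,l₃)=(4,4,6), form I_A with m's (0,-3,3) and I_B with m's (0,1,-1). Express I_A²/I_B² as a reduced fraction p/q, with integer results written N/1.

10/7

Same 4,4,6: normalisation and zero-m 3j drop out of the ratio.
A: Δ: 2! 6! 6! / 15! → 1/1261260; sum: t=0:+1/11520 t=1:−1/25920 = 1/20736; 3j²(4 4 6; 0 -3 3) = Δ·Π!·Σ² = 5/429  (sign -1)
B: Δ: 2! 6! 6! / 15! → 1/1261260; sum: t=0:+1/11520 t=1:−1/1728 t=2:+1/3456 = -7/34560; 3j²(4 4 6; 0 1 -1) = Δ·Π!·Σ² = 7/858  (sign +1)
I_A²/I_B² = (5/429)/(7/858) = 10/7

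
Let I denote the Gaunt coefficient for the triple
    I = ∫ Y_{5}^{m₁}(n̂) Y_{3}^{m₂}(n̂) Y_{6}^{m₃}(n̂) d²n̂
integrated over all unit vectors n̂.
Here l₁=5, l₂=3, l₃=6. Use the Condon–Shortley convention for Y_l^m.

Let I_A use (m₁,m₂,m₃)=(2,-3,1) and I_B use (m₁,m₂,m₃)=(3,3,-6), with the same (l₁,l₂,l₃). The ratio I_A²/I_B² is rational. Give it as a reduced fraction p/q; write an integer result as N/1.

Shared (l₁,l₂,l₃)=(5,3,6): N and (l;000)² cancel in I_A²/I_B².
A: Δ = 2!·8!·4!/15! = 1/675675; Racah Σ t=0..0: t=0:+1/34560 = 1/34560; ⇒ 3j(5 3 6; 2 -3 1)² = 7/429, sgn -1
B: Δ = 2!·8!·4!/15! = 1/675675; Racah Σ t=2..2: t=2:+1/1935360 = 1/1935360; ⇒ 3j(5 3 6; 3 3 -6)² = 1/91, sgn +1
I_A²/I_B² = (7/429)/(1/91) = 49/33

49/33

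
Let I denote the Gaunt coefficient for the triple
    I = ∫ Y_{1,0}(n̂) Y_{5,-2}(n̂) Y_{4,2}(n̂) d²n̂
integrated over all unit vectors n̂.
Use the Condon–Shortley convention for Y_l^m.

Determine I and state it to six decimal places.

Checks pass: Σm=0; 10 even; l₃=4∈[4,6].
(2·1+1)(2·5+1)(2·4+1) = 297
Δ: 2! 0! 8! / 11! → 1/495
sum: t=1:−1/576 = -1/576
3j²(1 5 4; 0 0 0) = Δ·Π!·Σ² = 5/99  (sign -1)
sum: t=1:−1/1440 = -1/1440
3j²(1 5 4; 0 -2 2) = Δ·Π!·Σ² = 7/165  (sign -1)
combine: 4πI² = 297·5/99·7/165 = 7/11
take √, sign +1: I = 0.22503380

0.225034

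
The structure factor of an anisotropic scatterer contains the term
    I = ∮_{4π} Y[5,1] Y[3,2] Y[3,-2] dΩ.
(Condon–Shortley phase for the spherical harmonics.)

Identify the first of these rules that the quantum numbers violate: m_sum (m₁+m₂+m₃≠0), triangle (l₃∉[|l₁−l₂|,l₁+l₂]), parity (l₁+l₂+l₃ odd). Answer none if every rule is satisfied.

m₁+m₂+m₃ = 1 + 2 − 2 = 1  ✗
triangle: |5−3|=2 ≤ l₃=3 ≤ 5+3=8
parity: l₁+l₂+l₃ = 11 is odd

m_sum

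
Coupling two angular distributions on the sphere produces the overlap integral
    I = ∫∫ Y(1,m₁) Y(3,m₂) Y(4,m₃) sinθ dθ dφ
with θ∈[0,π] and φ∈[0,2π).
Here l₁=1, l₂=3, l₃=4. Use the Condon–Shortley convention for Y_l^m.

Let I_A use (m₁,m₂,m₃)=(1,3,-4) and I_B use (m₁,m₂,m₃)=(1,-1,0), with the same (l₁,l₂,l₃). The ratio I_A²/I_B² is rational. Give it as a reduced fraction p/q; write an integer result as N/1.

l's match ⇒ only the (l;m) 3-j factors differ between A and B.
A: triangle coeff Δ(1,3,4) = 1/252; Σ_t [0,0]: t=0:+1/1440 = 1/1440; (3j)²=1/9 [(1 3 4; 1 3 -4)], sign=+1
B: triangle coeff Δ(1,3,4) = 1/252; Σ_t [0,0]: t=0:+1/96 = 1/96; (3j)²=1/42 [(1 3 4; 1 -1 0)], sign=+1
I_A²/I_B² = (1/9)/(1/42) = 14/3

14/3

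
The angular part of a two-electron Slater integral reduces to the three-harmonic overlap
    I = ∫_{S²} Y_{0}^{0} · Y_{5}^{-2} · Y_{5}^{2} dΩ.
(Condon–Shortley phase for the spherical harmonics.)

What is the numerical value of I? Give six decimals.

m-sum 0 ✓  L=10 even ✓  5≤5≤5 ✓
Π(2lᵢ+1) = 1×11×11 = 121
triangle coeff Δ(0,5,5) = 1/11
Σ_t [0,0]: t=0:+1/14400 = 1/14400
(3j)²=1/11 [(0 5 5; 0 0 0)], sign=-1
Σ_t [0,0]: t=0:+1/30240 = 1/30240
(3j)²=1/11 [(0 5 5; 0 -2 2)], sign=-1
⇒ 4πI² = 1/1
I = (+1)√(1/1/(4π)) = 0.28209479

0.282095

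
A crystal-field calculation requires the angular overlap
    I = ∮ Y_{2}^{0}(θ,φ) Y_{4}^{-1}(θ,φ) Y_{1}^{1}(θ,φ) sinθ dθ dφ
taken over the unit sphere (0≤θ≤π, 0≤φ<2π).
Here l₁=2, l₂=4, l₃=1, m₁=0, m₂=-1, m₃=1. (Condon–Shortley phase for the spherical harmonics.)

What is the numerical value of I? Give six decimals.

l₃=1 ∉ [2,6] — triangle fails ⇒ I = 0

0.000000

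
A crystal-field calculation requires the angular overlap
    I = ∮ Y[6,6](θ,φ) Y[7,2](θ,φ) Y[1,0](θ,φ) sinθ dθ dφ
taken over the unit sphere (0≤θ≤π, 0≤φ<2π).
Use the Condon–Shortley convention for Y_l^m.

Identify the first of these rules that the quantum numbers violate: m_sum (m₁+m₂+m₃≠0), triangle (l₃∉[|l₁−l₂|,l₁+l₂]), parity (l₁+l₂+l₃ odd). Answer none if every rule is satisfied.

m_sum

m₁+m₂+m₃ = 6 + 2 + 0 = 8  ✗
triangle: |6−7|=1 ≤ l₃=1 ≤ 6+7=13
parity: l₁+l₂+l₃ = 14 is even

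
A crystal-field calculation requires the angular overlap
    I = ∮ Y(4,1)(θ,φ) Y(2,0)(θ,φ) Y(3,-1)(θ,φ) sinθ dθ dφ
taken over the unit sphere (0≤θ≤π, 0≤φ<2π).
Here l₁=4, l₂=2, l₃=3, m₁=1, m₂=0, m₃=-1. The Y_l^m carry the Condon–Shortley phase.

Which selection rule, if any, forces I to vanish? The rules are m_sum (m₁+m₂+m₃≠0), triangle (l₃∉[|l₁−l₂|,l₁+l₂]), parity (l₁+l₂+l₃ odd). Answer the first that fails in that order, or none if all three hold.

parity

azimuthal sum: 1 + 0 − 1 = 0  ✓
2 ≤ 3 ≤ 6 (triangle on l)  ✓
L = 4 + 2 + 3 = 9 (odd)  ✗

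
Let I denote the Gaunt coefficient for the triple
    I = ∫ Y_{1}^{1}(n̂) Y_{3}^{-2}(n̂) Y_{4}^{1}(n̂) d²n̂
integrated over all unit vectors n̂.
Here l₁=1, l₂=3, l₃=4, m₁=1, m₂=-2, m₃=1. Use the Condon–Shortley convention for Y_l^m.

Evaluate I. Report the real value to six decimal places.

-0.106622

Rules hold: Σm=0, L=8 even, 2≤4≤4.
N = 3·7·9 = 189
Δ = 0!·2!·6!/9! = 1/252
Racah Σ t=0..0: t=0:+1/36 = 1/36
⇒ 3j(1 3 4; 0 0 0)² = 4/63, sgn +1
Racah Σ t=0..0: t=0:+1/240 = 1/240
⇒ 3j(1 3 4; 1 -2 1)² = 1/84, sgn -1
4πI² = N·(3j₀)²·(3jₘ)² = 1/7
I = -1·√(0.142857/4π) = -0.10662181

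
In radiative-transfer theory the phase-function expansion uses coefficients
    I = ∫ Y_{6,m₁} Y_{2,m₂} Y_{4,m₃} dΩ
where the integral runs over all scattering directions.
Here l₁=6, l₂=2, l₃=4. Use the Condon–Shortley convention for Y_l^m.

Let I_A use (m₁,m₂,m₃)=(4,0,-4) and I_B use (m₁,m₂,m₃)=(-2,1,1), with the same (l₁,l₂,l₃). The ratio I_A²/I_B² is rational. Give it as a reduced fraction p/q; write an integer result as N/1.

Same 6,2,4: normalisation and zero-m 3j drop out of the ratio.
A: Δ: 4! 8! 0! / 13! → 1/6435; sum: t=2:+1/161280 = 1/161280; 3j²(6 2 4; 4 0 -4) = Δ·Π!·Σ² = 1/143  (sign +1)
B: Δ: 4! 8! 0! / 13! → 1/6435; sum: t=3:−1/4320 = -1/4320; 3j²(6 2 4; -2 1 1) = Δ·Π!·Σ² = 224/6435  (sign +1)
I_A²/I_B² = (1/143)/(224/6435) = 45/224

45/224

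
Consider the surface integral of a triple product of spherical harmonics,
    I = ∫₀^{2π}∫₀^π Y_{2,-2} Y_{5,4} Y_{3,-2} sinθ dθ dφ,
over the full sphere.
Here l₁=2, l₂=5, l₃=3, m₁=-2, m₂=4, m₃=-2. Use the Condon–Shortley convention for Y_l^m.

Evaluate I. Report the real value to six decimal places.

Checks pass: Σm=0; 10 even; l₃=3∈[3,7].
(2·2+1)(2·5+1)(2·3+1) = 385
Δ: 4! 0! 6! / 11! → 1/2310
sum: t=2:+1/144 = 1/144
3j²(2 5 3; 0 0 0) = Δ·Π!·Σ² = 10/231  (sign -1)
sum: t=4:+1/2880 = 1/2880
3j²(2 5 3; -2 4 -2) = Δ·Π!·Σ² = 3/55  (sign -1)
combine: 4πI² = 385·10/231·3/55 = 10/11
take √, sign +1: I = 0.26896683

0.268967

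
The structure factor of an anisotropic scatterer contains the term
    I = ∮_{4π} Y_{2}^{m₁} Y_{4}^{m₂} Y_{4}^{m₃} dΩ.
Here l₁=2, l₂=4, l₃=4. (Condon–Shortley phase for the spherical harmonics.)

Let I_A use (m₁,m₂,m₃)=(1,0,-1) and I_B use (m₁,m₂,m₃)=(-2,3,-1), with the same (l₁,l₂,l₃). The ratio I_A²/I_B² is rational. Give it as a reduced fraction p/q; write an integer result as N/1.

5/63

Shared (l₁,l₂,l₃)=(2,4,4): N and (l;000)² cancel in I_A²/I_B².
A: Δ = 2!·2!·6!/11! = 1/13860; Racah Σ t=0..1: t=0:+1/96 t=1:−1/72 = -1/288; ⇒ 3j(2 4 4; 1 0 -1)² = 1/462, sgn +1
B: Δ = 2!·2!·6!/11! = 1/13860; Racah Σ t=2..2: t=2:+1/480 = 1/480; ⇒ 3j(2 4 4; -2 3 -1)² = 3/110, sgn -1
I_A²/I_B² = (1/462)/(3/110) = 5/63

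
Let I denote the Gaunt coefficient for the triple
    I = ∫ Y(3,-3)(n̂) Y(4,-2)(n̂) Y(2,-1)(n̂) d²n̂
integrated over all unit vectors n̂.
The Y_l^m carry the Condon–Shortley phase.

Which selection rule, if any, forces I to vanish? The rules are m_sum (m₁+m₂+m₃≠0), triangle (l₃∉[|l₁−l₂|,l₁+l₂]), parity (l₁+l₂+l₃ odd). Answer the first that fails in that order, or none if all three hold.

m_sum

Σmᵢ = -6  ✗
l₃∈[|l₁−l₂|,l₁+l₂]=[1,7], have l₃=2
Σlᵢ = 9 ⇒ odd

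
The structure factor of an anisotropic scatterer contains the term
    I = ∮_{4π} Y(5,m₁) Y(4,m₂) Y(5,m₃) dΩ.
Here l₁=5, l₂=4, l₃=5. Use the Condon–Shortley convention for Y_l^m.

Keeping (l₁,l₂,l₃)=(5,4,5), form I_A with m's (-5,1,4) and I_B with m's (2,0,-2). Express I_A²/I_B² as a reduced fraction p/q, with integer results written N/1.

Shared (l₁,l₂,l₃)=(5,4,5): N and (l;000)² cancel in I_A²/I_B².
A: Δ = 4!·6!·4!/15! = 1/3153150; Racah Σ t=4..4: t=4:+1/103680 = 1/103680; ⇒ 3j(5 4 5; -5 1 4)² = 4/143, sgn -1
B: Δ = 4!·6!·4!/15! = 1/3153150; Racah Σ t=0..3: t=0:+1/20736 t=1:−1/1728 t=2:+1/1920 t=3:−1/25920 = -1/20736; ⇒ 3j(5 4 5; 2 0 -2)² = 1/2574, sgn +1
I_A²/I_B² = (4/143)/(1/2574) = 72/1

72/1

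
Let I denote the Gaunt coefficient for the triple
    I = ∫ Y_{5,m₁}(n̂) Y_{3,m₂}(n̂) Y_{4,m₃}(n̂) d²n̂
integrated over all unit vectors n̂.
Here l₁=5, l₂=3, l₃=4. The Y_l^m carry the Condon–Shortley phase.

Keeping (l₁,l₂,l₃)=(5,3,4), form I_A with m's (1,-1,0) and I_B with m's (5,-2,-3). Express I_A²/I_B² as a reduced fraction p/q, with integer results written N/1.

121/735

Shared (l₁,l₂,l₃)=(5,3,4): N and (l;000)² cancel in I_A²/I_B².
A: Δ = 4!·6!·2!/13! = 1/180180; Racah Σ t=0..2: t=0:+1/2304 t=1:−1/216 t=2:+1/384 = -11/6912; ⇒ 3j(5 3 4; 1 -1 0)² = 11/1638, sgn -1
B: Δ = 4!·6!·2!/13! = 1/180180; Racah Σ t=0..0: t=0:+1/17280 = 1/17280; ⇒ 3j(5 3 4; 5 -2 -3)² = 35/858, sgn -1
I_A²/I_B² = (11/1638)/(35/858) = 121/735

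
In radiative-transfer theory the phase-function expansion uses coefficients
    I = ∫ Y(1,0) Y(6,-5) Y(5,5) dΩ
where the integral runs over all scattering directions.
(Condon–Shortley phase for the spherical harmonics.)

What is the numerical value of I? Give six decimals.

-0.135514

Rules hold: Σm=0, L=12 even, 5≤5≤7.
N = 3·13·11 = 429
Δ = 2!·0!·10!/13! = 1/858
Racah Σ t=1..1: t=1:−1/14400 = -1/14400
⇒ 3j(1 6 5; 0 0 0)² = 6/143, sgn +1
Racah Σ t=1..1: t=1:−1/3628800 = -1/3628800
⇒ 3j(1 6 5; 0 -5 5)² = 1/78, sgn -1
4πI² = N·(3j₀)²·(3jₘ)² = 3/13
I = -1·√(0.230769/4π) = -0.13551395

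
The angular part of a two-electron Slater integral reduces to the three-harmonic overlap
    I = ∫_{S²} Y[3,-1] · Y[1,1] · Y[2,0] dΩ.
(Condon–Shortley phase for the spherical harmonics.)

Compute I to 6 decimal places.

m-sum 0 ✓  L=6 even ✓  2≤2≤4 ✓
Π(2lᵢ+1) = 7×3×5 = 105
triangle coeff Δ(3,1,2) = 1/105
Σ_t [1,1]: t=1:−1/4 = -1/4
(3j)²=3/35 [(3 1 2; 0 0 0)], sign=-1
Σ_t [2,2]: t=2:+1/8 = 1/8
(3j)²=2/35 [(3 1 2; -1 1 0)], sign=+1
⇒ 4πI² = 18/35
I = (-1)√(18/35/(4π)) = -0.20230066

-0.202301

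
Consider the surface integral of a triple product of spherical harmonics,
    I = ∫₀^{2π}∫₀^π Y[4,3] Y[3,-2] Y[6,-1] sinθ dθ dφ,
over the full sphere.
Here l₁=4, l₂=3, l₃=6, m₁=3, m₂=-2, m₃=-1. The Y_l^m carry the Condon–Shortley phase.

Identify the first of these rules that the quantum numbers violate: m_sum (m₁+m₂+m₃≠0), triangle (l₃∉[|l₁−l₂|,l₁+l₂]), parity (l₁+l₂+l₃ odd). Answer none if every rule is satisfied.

Σmᵢ = 0  ✓
l₃∈[|l₁−l₂|,l₁+l₂]=[1,7], have l₃=6  ✓
Σlᵢ = 13 ⇒ odd  ✗

parity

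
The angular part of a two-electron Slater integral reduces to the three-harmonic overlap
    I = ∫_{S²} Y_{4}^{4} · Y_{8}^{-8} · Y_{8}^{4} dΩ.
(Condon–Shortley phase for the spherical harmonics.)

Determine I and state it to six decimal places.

0.034941

m-sum 0 ✓  L=20 even ✓  4≤8≤12 ✓
Π(2lᵢ+1) = 9×17×17 = 2601
triangle coeff Δ(4,8,8) = 1/185175900
Σ_t [0,4]: t=0:+1/557383680 t=1:−1/21772800 t=2:+1/8294400 t=3:−1/21772800 t=4:+1/557383680 = 1/30965760
(3j)²=36/4199 [(4 8 8; 0 0 0)], sign=+1
Σ_t [0,0]: t=0:+1/275904921600 = 1/275904921600
(3j)²=2/2907 [(4 8 8; 4 -8 4)], sign=+1
⇒ 4πI² = 72/4693
I = (+1)√(72/4693/(4π)) = 0.03494106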